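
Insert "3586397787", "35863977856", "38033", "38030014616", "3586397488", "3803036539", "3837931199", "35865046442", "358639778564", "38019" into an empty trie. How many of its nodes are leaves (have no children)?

9

A leaf is a node with no children — equivalently, the end of a word that is not a proper prefix of any other stored word.
Those words: "3586397488", "358639778564", "3586397787", "35865046442", "38019", "38030014616", "3803036539", "38033", "3837931199"
Leaf count: 9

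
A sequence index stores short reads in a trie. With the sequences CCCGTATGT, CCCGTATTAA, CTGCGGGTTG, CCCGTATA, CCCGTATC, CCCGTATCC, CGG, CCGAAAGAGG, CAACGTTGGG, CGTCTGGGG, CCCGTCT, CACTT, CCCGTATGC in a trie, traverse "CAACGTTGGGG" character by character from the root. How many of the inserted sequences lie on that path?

1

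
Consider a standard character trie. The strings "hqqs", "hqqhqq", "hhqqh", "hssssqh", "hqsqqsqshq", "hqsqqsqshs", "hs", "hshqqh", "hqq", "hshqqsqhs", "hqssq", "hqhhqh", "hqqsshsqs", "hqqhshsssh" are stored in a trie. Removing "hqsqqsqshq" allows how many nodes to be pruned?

1

A node on "hqsqqsqshq"'s path can go only if nothing else ends at it or branches off below it.
The suffix "q" (1 node) is used only by "hqsqqsqshq"; the node for "hqsqqsqsh" still has the child "s", so pruning stops there.
Nodes removed: 1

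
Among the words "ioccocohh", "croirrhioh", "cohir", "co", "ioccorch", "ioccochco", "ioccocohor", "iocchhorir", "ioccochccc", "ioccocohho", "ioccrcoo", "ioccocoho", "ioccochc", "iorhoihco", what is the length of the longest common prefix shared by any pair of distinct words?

Equivalently: take the maximum, over all pairs, of their longest common prefix length.
e.g. "ioccocohh" and "ioccocohho" share the prefix "ioccocohh" of length 9; no pair shares a longer one.
Longest shared-prefix length: 9

9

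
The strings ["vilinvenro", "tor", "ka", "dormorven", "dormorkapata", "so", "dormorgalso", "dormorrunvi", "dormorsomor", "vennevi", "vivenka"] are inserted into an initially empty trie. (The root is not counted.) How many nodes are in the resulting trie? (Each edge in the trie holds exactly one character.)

58

For each word, the new-node count is its length minus the longest prefix already in the trie:
  "vilinvenro" → 10 new (v, i, l, i, n, v, e, n, r, o)
  "tor" → 3 new (t, o, r)
  "ka" → 2 new (k, a)
  "dormorven" → 9 new (d, o, r, m, o, r, v, e, n)
  "dormorkapata" → prefix "dormor" already present; 6 new (k, a, p, a, t, a)
  "so" → 2 new (s, o)
  "dormorgalso" → prefix "dormor" already present; 5 new (g, a, l, s, o)
  "dormorrunvi" → prefix "dormor" already present; 5 new (r, u, n, v, i)
  "dormorsomor" → prefix "dormor" already present; 5 new (s, o, m, o, r)
  "vennevi" → prefix "v" already present; 6 new (e, n, n, e, v, i)
  "vivenka" → prefix "vi" already present; 5 new (v, e, n, k, a)
Total nodes = 10 + 3 + 2 + 9 + 6 + 2 + 5 + 5 + 5 + 6 + 5 = 58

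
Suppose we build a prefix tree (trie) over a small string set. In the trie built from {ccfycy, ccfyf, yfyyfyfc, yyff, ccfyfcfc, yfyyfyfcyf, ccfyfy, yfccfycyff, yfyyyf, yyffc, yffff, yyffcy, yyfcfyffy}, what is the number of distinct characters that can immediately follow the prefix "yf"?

3

Follow the path "yf" to its node, then look at its outgoing edges.
Characters that immediately follow "yf" among the stored strings: {c, f, y}.
That node has 3 child edges.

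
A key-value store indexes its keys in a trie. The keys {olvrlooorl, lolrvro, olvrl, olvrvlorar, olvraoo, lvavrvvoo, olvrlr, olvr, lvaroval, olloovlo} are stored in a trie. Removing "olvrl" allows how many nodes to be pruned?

Walk "olvrl" from the leaf back toward the root, removing each node that no remaining word uses.
Every node on "olvrl" is still needed (e.g. by "olvrlooorl"), so nothing is freed.
Nodes removed: 0

0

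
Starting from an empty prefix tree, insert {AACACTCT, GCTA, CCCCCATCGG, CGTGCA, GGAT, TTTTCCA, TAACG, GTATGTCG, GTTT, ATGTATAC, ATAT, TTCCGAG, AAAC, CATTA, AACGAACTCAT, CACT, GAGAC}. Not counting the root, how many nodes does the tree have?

84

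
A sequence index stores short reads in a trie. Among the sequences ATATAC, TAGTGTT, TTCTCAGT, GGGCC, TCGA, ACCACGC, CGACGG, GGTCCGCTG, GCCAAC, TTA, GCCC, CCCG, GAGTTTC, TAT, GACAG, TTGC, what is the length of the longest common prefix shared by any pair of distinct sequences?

The deepest shared node is where two words last agree before diverging.
"GCCAAC" and "GCCC" agree on "GCC" (3 characters) before diverging; nothing deeper is shared.
Longest shared-prefix length: 3

3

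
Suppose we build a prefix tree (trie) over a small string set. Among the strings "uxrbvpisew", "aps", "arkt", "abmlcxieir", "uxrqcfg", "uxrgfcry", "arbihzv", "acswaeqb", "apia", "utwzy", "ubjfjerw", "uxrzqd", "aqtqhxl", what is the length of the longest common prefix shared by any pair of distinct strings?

3

The deepest shared node is where two words last agree before diverging.
e.g. "uxrbvpisew" and "uxrgfcry" share the prefix "uxr" of length 3; no pair shares a longer one.
Longest shared-prefix length: 3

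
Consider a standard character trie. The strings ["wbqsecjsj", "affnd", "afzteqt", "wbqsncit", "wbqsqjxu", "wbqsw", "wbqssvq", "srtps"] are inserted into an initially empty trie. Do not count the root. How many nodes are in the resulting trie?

Count nodes per top-level branch (shared prefixes stored once):
  'a'-branch (affnd, afzteqt): 10 nodes
  's'-branch (srtps): 5 nodes
  'w'-branch (wbqsecjsj, wbqsncit, wbqsqjxu, wbqssvq, wbqsw): 21 nodes
Sum: 36

36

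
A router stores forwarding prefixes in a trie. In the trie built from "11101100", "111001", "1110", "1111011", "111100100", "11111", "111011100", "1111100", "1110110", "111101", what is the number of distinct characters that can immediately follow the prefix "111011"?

Follow the path "111011" to its node, then look at its outgoing edges.
Characters that immediately follow "111011" among the stored strings: {0, 1}.
That node has 2 child edges.

2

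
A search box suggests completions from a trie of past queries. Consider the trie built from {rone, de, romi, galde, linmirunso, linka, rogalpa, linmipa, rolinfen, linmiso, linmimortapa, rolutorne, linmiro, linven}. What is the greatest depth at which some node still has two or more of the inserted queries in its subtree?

6

Equivalently: take the maximum, over all pairs, of their longest common prefix length.
"linmiro" and "linmirunso" agree on "linmir" (6 characters) before diverging; nothing deeper is shared.
Longest shared-prefix length: 6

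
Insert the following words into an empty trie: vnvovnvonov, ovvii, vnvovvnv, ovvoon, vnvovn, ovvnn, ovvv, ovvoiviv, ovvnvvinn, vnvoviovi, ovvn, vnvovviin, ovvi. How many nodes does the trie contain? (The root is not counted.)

41

Insert word by word; a character creates a node only if that edge doesn't already exist:
  "vnvovnvonov" → 11 new (v, n, v, o, v, n, v, o, n, o, v)
  "ovvii" → 5 new (o, v, v, i, i)
  "vnvovvnv" → prefix "vnvov" already present; 3 new (v, n, v)
  "ovvoon" → prefix "ovv" already present; 3 new (o, o, n)
  "vnvovn" → prefix "vnvovn" already present; 0 new (none)
  "ovvnn" → prefix "ovv" already present; 2 new (n, n)
  "ovvv" → prefix "ovv" already present; 1 new (v)
  "ovvoiviv" → prefix "ovvo" already present; 4 new (i, v, i, v)
  "ovvnvvinn" → prefix "ovvn" already present; 5 new (v, v, i, n, n)
  "vnvoviovi" → prefix "vnvov" already present; 4 new (i, o, v, i)
  "ovvn" → prefix "ovvn" already present; 0 new (none)
  "vnvovviin" → prefix "vnvovv" already present; 3 new (i, i, n)
  "ovvi" → prefix "ovvi" already present; 0 new (none)
Total nodes = 11 + 5 + 3 + 3 + 0 + 2 + 1 + 4 + 5 + 4 + 0 + 3 + 0 = 41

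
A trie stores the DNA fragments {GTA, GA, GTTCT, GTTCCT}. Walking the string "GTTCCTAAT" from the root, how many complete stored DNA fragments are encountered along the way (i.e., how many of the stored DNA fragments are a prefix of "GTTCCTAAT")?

1

Check each prefix of "GTTCCTAAT" against the stored set — each match is an end-marker on the path.
Prefixes of the query that are stored words: "GTTCCT"
Count: 1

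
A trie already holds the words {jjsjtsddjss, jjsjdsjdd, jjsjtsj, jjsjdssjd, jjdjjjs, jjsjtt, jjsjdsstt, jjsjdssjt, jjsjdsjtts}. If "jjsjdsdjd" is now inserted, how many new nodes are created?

3

Walking "jjsjdsdjd" from the root, the first 6 characters ("jjsjds") follow existing edges; "d" is the first miss.
New nodes needed: |"jjsjdsdjd"| − 6 = 9 − 6 = 3.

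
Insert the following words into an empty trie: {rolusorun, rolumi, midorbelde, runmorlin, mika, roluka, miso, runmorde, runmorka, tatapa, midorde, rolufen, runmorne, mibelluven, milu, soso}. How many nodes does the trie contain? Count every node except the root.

66

Count nodes per top-level branch (shared prefixes stored once):
  'm'-branch (mibelluven, midorbelde, midorde, mika, milu, miso): 26 nodes
  'r'-branch (rolufen, roluka, rolumi, rolusorun, runmorde, runmorka, runmorlin, runmorne): 30 nodes
  's'-branch (soso): 4 nodes
  't'-branch (tatapa): 6 nodes
Sum: 66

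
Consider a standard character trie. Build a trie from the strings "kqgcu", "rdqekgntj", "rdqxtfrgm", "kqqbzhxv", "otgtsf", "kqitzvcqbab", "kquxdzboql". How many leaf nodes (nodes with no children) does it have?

Leaves are exactly the stored words that no other stored word extends.
Those words: "kqgcu", "kqitzvcqbab", "kqqbzhxv", "kquxdzboql", "otgtsf", "rdqekgntj", "rdqxtfrgm"
Leaf count: 7

7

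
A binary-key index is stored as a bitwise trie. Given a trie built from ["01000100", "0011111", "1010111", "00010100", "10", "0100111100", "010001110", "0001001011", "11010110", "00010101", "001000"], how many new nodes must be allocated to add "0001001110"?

3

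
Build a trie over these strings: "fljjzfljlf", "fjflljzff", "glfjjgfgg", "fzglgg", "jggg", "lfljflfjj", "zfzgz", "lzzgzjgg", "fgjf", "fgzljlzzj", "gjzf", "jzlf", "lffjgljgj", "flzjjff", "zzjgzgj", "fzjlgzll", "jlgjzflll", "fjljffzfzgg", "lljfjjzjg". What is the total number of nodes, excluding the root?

Trace insertions, counting only characters that open a new branch:
  "fljjzfljlf" → 10 new (f, l, j, j, z, f, l, j, l, f)
  "fjflljzff" → prefix "f" already present; 8 new (j, f, l, l, j, z, f, f)
  "glfjjgfgg" → 9 new (g, l, f, j, j, g, f, g, g)
  "fzglgg" → prefix "f" already present; 5 new (z, g, l, g, g)
  "jggg" → 4 new (j, g, g, g)
  "lfljflfjj" → 9 new (l, f, l, j, f, l, f, j, j)
  "zfzgz" → 5 new (z, f, z, g, z)
  "lzzgzjgg" → prefix "l" already present; 7 new (z, z, g, z, j, g, g)
  "fgjf" → prefix "f" already present; 3 new (g, j, f)
  "fgzljlzzj" → prefix "fg" already present; 7 new (z, l, j, l, z, z, j)
  "gjzf" → prefix "g" already present; 3 new (j, z, f)
  "jzlf" → prefix "j" already present; 3 new (z, l, f)
  "lffjgljgj" → prefix "lf" already present; 7 new (f, j, g, l, j, g, j)
  "flzjjff" → prefix "fl" already present; 5 new (z, j, j, f, f)
  "zzjgzgj" → prefix "z" already present; 6 new (z, j, g, z, g, j)
  "fzjlgzll" → prefix "fz" already present; 6 new (j, l, g, z, l, l)
  "jlgjzflll" → prefix "j" already present; 8 new (l, g, j, z, f, l, l, l)
  "fjljffzfzgg" → prefix "fj" already present; 9 new (l, j, f, f, z, f, z, g, g)
  "lljfjjzjg" → prefix "l" already present; 8 new (l, j, f, j, j, z, j, g)
Total nodes = 10 + 8 + 9 + 5 + 4 + 9 + 5 + 7 + 3 + 7 + 3 + 3 + 7 + 5 + 6 + 6 + 8 + 9 + 8 = 122

122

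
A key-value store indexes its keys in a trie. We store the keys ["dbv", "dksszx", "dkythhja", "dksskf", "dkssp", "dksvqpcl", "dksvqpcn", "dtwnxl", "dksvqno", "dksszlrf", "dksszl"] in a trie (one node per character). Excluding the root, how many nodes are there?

Count nodes per top-level branch (shared prefixes stored once):
  'd'-branch (dbv, dksskf, dkssp, dksszl, dksszlrf, dksszx, dksvqno, dksvqpcl, dksvqpcn, dkythhja, dtwnxl): 33 nodes
Sum: 33

33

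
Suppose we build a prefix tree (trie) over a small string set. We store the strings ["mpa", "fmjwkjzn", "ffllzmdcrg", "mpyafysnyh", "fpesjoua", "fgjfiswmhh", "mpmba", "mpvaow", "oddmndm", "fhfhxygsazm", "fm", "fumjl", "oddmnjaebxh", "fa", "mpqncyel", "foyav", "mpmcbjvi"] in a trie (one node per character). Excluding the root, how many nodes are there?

94

Count nodes per top-level branch (shared prefixes stored once):
  'f'-branch (fa, ffllzmdcrg, fgjfiswmhh, fhfhxygsazm, fm, fmjwkjzn, foyav, fpesjoua, fumjl): 52 nodes
  'm'-branch (mpa, mpmba, mpmcbjvi, mpqncyel, mpvaow, mpyafysnyh): 29 nodes
  'o'-branch (oddmndm, oddmnjaebxh): 13 nodes
Sum: 94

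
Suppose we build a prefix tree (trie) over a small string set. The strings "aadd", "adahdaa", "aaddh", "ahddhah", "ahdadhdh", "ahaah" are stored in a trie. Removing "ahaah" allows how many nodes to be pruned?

3

A node on "ahaah"'s path can go only if nothing else ends at it or branches off below it.
The suffix "aah" (3 nodes) is used only by "ahaah"; the node for "ah" still has the child "d", so pruning stops there.
Nodes removed: 3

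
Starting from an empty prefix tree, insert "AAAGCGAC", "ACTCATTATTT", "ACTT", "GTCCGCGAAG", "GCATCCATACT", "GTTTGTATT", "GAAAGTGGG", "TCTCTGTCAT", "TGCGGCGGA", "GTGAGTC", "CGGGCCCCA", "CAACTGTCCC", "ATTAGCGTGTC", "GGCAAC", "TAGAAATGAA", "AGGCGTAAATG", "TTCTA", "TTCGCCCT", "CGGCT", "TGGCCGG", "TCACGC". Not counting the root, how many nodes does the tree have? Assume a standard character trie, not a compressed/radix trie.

Insert word by word; a character creates a node only if that edge doesn't already exist:
  "AAAGCGAC" → 8 new (A, A, A, G, C, G, A, C)
  "ACTCATTATTT" → prefix "A" already present; 10 new (C, T, C, A, T, T, A, T, T, T)
  "ACTT" → prefix "ACT" already present; 1 new (T)
  "GTCCGCGAAG" → 10 new (G, T, C, C, G, C, G, A, A, G)
  "GCATCCATACT" → prefix "G" already present; 10 new (C, A, T, C, C, A, T, A, C, T)
  "GTTTGTATT" → prefix "GT" already present; 7 new (T, T, G, T, A, T, T)
  "GAAAGTGGG" → prefix "G" already present; 8 new (A, A, A, G, T, G, G, G)
  "TCTCTGTCAT" → 10 new (T, C, T, C, T, G, T, C, A, T)
  "TGCGGCGGA" → prefix "T" already present; 8 new (G, C, G, G, C, G, G, A)
  "GTGAGTC" → prefix "GT" already present; 5 new (G, A, G, T, C)
  "CGGGCCCCA" → 9 new (C, G, G, G, C, C, C, C, A)
  "CAACTGTCCC" → prefix "C" already present; 9 new (A, A, C, T, G, T, C, C, C)
  "ATTAGCGTGTC" → prefix "A" already present; 10 new (T, T, A, G, C, G, T, G, T, C)
  "GGCAAC" → prefix "G" already present; 5 new (G, C, A, A, C)
  "TAGAAATGAA" → prefix "T" already present; 9 new (A, G, A, A, A, T, G, A, A)
  "AGGCGTAAATG" → prefix "A" already present; 10 new (G, G, C, G, T, A, A, A, T, G)
  "TTCTA" → prefix "T" already present; 4 new (T, C, T, A)
  "TTCGCCCT" → prefix "TTC" already present; 5 new (G, C, C, C, T)
  "CGGCT" → prefix "CGG" already present; 2 new (C, T)
  "TGGCCGG" → prefix "TG" already present; 5 new (G, C, C, G, G)
  "TCACGC" → prefix "TC" already present; 4 new (A, C, G, C)
Total nodes = 8 + 10 + 1 + 10 + 10 + 7 + 8 + 10 + 8 + 5 + 9 + 9 + 10 + 5 + 9 + 10 + 4 + 5 + 2 + 5 + 4 = 149

149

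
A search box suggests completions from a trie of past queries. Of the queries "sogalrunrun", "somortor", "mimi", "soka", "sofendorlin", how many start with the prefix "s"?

Walk to "s"; the words in its subtree are exactly those with that prefix.
Words under "s": sofendorlin, sogalrunrun, soka, somortor
Count: 4

4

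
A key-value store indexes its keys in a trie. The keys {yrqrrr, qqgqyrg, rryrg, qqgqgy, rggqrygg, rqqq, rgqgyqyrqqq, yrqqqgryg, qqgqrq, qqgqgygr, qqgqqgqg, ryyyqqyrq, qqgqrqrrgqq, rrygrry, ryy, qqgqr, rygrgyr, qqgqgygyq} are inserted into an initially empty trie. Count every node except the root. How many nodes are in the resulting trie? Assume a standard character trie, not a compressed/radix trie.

77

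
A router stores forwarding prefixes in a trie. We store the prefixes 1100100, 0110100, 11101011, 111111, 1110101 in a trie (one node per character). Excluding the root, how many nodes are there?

23

Insert word by word; a character creates a node only if that edge doesn't already exist:
  "1100100" → 7 new (1, 1, 0, 0, 1, 0, 0)
  "0110100" → 7 new (0, 1, 1, 0, 1, 0, 0)
  "11101011" → prefix "11" already present; 6 new (1, 0, 1, 0, 1, 1)
  "111111" → prefix "111" already present; 3 new (1, 1, 1)
  "1110101" → prefix "1110101" already present; 0 new (none)
Total nodes = 7 + 7 + 6 + 3 + 0 = 23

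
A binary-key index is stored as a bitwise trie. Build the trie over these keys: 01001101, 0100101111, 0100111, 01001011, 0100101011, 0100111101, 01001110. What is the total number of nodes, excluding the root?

21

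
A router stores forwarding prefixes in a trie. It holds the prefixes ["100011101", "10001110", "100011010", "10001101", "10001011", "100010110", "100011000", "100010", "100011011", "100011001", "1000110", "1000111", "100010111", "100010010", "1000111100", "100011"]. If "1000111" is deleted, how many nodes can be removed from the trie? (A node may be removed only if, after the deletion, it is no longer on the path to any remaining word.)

A node on "1000111"'s path can go only if nothing else ends at it or branches off below it.
Every node on "1000111" is still needed (e.g. by "100011101"), so nothing is freed.
Nodes removed: 0

0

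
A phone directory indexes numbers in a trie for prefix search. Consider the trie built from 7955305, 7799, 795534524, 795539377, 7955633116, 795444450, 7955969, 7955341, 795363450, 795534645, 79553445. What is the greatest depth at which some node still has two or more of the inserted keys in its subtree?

6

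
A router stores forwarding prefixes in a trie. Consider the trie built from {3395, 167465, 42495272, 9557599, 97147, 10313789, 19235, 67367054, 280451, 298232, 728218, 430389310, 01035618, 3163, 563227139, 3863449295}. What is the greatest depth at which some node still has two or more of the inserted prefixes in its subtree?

1

Look for the deepest trie node that still has at least two words in its subtree.
e.g. "10313789" and "167465" share the prefix "1" of length 1; no pair shares a longer one.
Longest shared-prefix length: 1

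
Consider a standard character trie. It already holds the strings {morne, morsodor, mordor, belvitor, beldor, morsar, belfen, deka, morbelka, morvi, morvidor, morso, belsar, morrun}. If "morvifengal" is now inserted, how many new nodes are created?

6

Walking "morvifengal" from the root, the first 5 characters ("morvi") follow existing edges; "f" is the first miss.
New nodes needed: |"morvifengal"| − 5 = 11 − 5 = 6.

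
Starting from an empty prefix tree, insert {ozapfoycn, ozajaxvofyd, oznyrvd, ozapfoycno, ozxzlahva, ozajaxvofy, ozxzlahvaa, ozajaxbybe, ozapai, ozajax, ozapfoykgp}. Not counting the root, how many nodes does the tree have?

Count nodes per top-level branch (shared prefixes stored once):
  'o'-branch (ozajax, ozajaxbybe, ozajaxvofy, ozajaxvofyd, ozapai, ozapfoycn, ozapfoycno, ozapfoykgp, oznyrvd, ozxzlahva, ozxzlahvaa): 40 nodes
Sum: 40

40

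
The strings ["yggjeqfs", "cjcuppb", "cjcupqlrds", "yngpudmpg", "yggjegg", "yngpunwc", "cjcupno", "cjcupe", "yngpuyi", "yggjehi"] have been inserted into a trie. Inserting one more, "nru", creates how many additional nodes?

"nru" shares no prefix with any stored word, so all 3 characters open new nodes.
3 − 0 = 3 new nodes.

3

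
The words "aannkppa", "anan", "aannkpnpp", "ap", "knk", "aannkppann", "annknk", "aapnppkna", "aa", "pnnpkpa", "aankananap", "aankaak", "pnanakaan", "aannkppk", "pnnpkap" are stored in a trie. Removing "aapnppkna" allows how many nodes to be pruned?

After clearing the end-marker at "aapnppkna", prune upward until reaching a node still needed by another word.
The suffix "pnppkna" (7 nodes) is used only by "aapnppkna"; the node for "aa" still has the child "n", so pruning stops there.
Nodes removed: 7

7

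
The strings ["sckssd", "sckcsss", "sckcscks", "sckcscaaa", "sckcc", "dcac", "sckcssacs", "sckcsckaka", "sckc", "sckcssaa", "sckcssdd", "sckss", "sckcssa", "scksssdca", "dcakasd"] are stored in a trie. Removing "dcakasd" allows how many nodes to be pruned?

After clearing the end-marker at "dcakasd", prune upward until reaching a node still needed by another word.
The suffix "kasd" (4 nodes) is used only by "dcakasd"; the node for "dca" still has the child "c", so pruning stops there.
Nodes removed: 4

4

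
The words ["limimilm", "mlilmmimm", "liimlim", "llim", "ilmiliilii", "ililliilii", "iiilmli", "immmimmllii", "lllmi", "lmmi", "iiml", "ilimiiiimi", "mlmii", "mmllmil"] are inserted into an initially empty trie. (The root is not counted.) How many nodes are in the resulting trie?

Insert word by word; a character creates a node only if that edge doesn't already exist:
  "limimilm" → 8 new (l, i, m, i, m, i, l, m)
  "mlilmmimm" → 9 new (m, l, i, l, m, m, i, m, m)
  "liimlim" → prefix "li" already present; 5 new (i, m, l, i, m)
  "llim" → prefix "l" already present; 3 new (l, i, m)
  "ilmiliilii" → 10 new (i, l, m, i, l, i, i, l, i, i)
  "ililliilii" → prefix "il" already present; 8 new (i, l, l, i, i, l, i, i)
  "iiilmli" → prefix "i" already present; 6 new (i, i, l, m, l, i)
  "immmimmllii" → prefix "i" already present; 10 new (m, m, m, i, m, m, l, l, i, i)
  "lllmi" → prefix "ll" already present; 3 new (l, m, i)
  "lmmi" → prefix "l" already present; 3 new (m, m, i)
  "iiml" → prefix "ii" already present; 2 new (m, l)
  "ilimiiiimi" → prefix "ili" already present; 7 new (m, i, i, i, i, m, i)
  "mlmii" → prefix "ml" already present; 3 new (m, i, i)
  "mmllmil" → prefix "m" already present; 6 new (m, l, l, m, i, l)
Total nodes = 8 + 9 + 5 + 3 + 10 + 8 + 6 + 10 + 3 + 3 + 2 + 7 + 3 + 6 = 83

83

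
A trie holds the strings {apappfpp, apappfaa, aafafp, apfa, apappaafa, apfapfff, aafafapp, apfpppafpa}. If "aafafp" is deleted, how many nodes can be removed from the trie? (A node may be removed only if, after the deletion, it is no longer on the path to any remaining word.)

After clearing the end-marker at "aafafp", prune upward until reaching a node still needed by another word.
The suffix "p" (1 node) is used only by "aafafp"; the node for "aafaf" still has the child "a", so pruning stops there.
Nodes removed: 1

1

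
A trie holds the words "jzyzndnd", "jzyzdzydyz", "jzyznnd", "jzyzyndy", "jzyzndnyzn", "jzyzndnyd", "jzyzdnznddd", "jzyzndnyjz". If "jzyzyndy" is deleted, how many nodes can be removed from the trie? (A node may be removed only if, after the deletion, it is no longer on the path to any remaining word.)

After clearing the end-marker at "jzyzyndy", prune upward until reaching a node still needed by another word.
The suffix "yndy" (4 nodes) is used only by "jzyzyndy"; the node for "jzyz" still has the child "n", so pruning stops there.
Nodes removed: 4

4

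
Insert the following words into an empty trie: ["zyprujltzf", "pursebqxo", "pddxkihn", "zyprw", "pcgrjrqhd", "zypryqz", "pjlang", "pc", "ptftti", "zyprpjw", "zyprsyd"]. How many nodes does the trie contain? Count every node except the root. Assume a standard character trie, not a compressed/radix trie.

For each word, the new-node count is its length minus the longest prefix already in the trie:
  "zyprujltzf" → 10 new (z, y, p, r, u, j, l, t, z, f)
  "pursebqxo" → 9 new (p, u, r, s, e, b, q, x, o)
  "pddxkihn" → prefix "p" already present; 7 new (d, d, x, k, i, h, n)
  "zyprw" → prefix "zypr" already present; 1 new (w)
  "pcgrjrqhd" → prefix "p" already present; 8 new (c, g, r, j, r, q, h, d)
  "zypryqz" → prefix "zypr" already present; 3 new (y, q, z)
  "pjlang" → prefix "p" already present; 5 new (j, l, a, n, g)
  "pc" → prefix "pc" already present; 0 new (none)
  "ptftti" → prefix "p" already present; 5 new (t, f, t, t, i)
  "zyprpjw" → prefix "zypr" already present; 3 new (p, j, w)
  "zyprsyd" → prefix "zypr" already present; 3 new (s, y, d)
Total nodes = 10 + 9 + 7 + 1 + 8 + 3 + 5 + 0 + 5 + 3 + 3 = 54

54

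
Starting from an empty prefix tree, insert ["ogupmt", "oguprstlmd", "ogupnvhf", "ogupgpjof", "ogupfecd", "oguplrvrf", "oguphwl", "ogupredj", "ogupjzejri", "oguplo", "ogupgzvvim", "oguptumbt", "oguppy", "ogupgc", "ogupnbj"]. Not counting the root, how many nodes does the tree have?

58

Count nodes per top-level branch (shared prefixes stored once):
  'o'-branch (ogupfecd, ogupgc, ogupgpjof, ogupgzvvim, oguphwl, ogupjzejri, oguplo, oguplrvrf, ogupmt, ogupnbj, ogupnvhf, oguppy, ogupredj, oguprstlmd, oguptumbt): 58 nodes
Sum: 58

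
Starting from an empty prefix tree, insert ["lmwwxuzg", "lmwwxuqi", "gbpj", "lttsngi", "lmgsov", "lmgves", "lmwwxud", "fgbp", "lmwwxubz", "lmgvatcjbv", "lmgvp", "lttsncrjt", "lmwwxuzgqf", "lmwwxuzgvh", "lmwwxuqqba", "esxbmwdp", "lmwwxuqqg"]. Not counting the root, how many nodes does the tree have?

61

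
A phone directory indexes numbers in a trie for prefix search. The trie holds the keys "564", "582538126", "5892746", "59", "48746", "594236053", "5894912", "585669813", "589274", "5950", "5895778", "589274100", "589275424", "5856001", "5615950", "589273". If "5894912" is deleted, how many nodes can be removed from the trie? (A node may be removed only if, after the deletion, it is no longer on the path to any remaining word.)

4

Walk "5894912" from the leaf back toward the root, removing each node that no remaining word uses.
The suffix "4912" (4 nodes) is used only by "5894912"; the node for "589" still has the child "2", so pruning stops there.
Nodes removed: 4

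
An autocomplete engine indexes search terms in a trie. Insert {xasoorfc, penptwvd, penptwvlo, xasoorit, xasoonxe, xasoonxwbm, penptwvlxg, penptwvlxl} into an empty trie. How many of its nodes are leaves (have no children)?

8

A leaf is a node with no children — equivalently, the end of a word that is not a proper prefix of any other stored word.
Those words: "penptwvd", "penptwvlo", "penptwvlxg", "penptwvlxl", "xasoonxe", "xasoonxwbm", "xasoorfc", "xasoorit"
Leaf count: 8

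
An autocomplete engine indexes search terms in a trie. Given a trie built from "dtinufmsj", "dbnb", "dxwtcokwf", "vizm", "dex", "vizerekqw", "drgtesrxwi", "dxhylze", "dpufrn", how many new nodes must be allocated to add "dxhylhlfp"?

4

The longest prefix of "dxhylhlfp" already in the trie is "dxhyl" (length 5).
New nodes needed: |"dxhylhlfp"| − 5 = 9 − 5 = 4.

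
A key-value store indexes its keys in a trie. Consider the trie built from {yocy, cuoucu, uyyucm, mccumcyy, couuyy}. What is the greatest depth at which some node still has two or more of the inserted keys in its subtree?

1

Look for the deepest trie node that still has at least two words in its subtree.
e.g. "couuyy" and "cuoucu" share the prefix "c" of length 1; no pair shares a longer one.
Longest shared-prefix length: 1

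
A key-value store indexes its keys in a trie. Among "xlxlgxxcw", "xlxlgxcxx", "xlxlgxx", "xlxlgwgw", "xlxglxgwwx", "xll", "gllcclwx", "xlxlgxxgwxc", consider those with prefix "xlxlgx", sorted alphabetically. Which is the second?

xlxlgxx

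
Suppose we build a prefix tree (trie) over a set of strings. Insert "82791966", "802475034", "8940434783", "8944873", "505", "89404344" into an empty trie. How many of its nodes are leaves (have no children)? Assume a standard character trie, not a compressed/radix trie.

6

A leaf is a node with no children — equivalently, the end of a word that is not a proper prefix of any other stored word.
Those words: "505", "802475034", "82791966", "89404344", "8940434783", "8944873"
Leaf count: 6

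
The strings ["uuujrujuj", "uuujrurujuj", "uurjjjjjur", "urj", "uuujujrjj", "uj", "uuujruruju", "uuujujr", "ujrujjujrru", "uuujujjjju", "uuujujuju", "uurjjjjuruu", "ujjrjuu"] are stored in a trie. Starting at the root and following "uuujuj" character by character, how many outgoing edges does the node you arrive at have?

Follow the path "uuujuj" to its node, then look at its outgoing edges.
Characters that immediately follow "uuujuj" among the stored strings: {j, r, u}.
That node has 3 child edges.

3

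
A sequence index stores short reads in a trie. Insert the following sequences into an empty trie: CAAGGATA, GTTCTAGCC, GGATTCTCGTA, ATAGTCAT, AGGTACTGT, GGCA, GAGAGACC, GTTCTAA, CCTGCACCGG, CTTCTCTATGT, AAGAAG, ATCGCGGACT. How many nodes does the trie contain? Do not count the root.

Count nodes per top-level branch (shared prefixes stored once):
  'A'-branch (AAGAAG, AGGTACTGT, ATAGTCAT, ATCGCGGACT): 29 nodes
  'C'-branch (CAAGGATA, CCTGCACCGG, CTTCTCTATGT): 27 nodes
  'G'-branch (GAGAGACC, GGATTCTCGTA, GGCA, GTTCTAA, GTTCTAGCC): 29 nodes
Sum: 85

85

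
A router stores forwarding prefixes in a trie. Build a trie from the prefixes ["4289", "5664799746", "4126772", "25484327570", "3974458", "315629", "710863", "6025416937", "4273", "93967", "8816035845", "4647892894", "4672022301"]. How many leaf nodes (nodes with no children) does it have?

13

A leaf is a node with no children — equivalently, the end of a word that is not a proper prefix of any other stored word.
Those words: "25484327570", "315629", "3974458", "4126772", "4273", "4289", "4647892894", "4672022301", "5664799746", "6025416937", "710863", "8816035845", "93967"
Leaf count: 13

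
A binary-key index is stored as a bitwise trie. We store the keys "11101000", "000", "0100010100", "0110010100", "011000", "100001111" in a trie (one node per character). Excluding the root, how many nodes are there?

Insert word by word; a character creates a node only if that edge doesn't already exist:
  "11101000" → 8 new (1, 1, 1, 0, 1, 0, 0, 0)
  "000" → 3 new (0, 0, 0)
  "0100010100" → prefix "0" already present; 9 new (1, 0, 0, 0, 1, 0, 1, 0, 0)
  "0110010100" → prefix "01" already present; 8 new (1, 0, 0, 1, 0, 1, 0, 0)
  "011000" → prefix "01100" already present; 1 new (0)
  "100001111" → prefix "1" already present; 8 new (0, 0, 0, 0, 1, 1, 1, 1)
Total nodes = 8 + 3 + 9 + 8 + 1 + 8 = 37

37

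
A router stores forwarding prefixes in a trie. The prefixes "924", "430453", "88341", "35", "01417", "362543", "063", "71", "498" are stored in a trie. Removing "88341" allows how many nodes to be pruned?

5

A node on "88341"'s path can go only if nothing else ends at it or branches off below it.
No other word shares any prefix with "88341", so all 5 of its nodes go.
Nodes removed: 5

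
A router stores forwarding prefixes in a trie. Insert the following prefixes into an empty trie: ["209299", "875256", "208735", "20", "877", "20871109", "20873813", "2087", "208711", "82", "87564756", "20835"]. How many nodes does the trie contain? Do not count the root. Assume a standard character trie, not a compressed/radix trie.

32

Count nodes per top-level branch (shared prefixes stored once):
  '2'-branch (20, 20835, 2087, 208711, 20871109, 208735, 20873813, 209299): 19 nodes
  '8'-branch (82, 875256, 87564756, 877): 13 nodes
Sum: 32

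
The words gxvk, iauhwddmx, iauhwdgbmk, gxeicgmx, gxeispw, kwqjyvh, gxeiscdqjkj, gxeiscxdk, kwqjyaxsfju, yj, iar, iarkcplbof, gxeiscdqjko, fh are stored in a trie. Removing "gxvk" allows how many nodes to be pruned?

2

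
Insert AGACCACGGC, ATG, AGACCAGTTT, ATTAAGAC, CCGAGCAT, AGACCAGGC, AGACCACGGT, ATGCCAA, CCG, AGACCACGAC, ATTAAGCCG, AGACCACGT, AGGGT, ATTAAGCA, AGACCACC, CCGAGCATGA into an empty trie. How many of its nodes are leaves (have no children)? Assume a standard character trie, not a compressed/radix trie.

A leaf is a node with no children — equivalently, the end of a word that is not a proper prefix of any other stored word.
Those words: "AGACCACC", "AGACCACGAC", "AGACCACGGC", "AGACCACGGT", "AGACCACGT", "AGACCAGGC", "AGACCAGTTT", "AGGGT", "ATGCCAA", "ATTAAGAC", "ATTAAGCA", "ATTAAGCCG", "CCGAGCATGA"
Leaf count: 13

13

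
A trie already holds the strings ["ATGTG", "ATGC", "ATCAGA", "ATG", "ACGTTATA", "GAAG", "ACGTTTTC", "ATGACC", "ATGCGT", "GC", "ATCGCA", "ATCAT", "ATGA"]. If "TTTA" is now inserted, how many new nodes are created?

"TTTA" shares no prefix with any stored word, so all 4 characters open new nodes.
4 − 0 = 4 new nodes.

4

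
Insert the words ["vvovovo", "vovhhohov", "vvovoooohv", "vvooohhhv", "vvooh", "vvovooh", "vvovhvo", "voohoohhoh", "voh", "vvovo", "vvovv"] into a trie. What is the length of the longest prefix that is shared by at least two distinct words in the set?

6

Equivalently: take the maximum, over all pairs, of their longest common prefix length.
e.g. "vvovooh" and "vvovoooohv" share the prefix "vvovoo" of length 6; no pair shares a longer one.
Longest shared-prefix length: 6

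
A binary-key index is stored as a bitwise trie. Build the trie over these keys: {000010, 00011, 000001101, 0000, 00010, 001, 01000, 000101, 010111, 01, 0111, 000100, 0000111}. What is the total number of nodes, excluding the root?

28

Trace insertions, counting only characters that open a new branch:
  "000010" → 6 new (0, 0, 0, 0, 1, 0)
  "00011" → prefix "000" already present; 2 new (1, 1)
  "000001101" → prefix "0000" already present; 5 new (0, 1, 1, 0, 1)
  "0000" → prefix "0000" already present; 0 new (none)
  "00010" → prefix "0001" already present; 1 new (0)
  "001" → prefix "00" already present; 1 new (1)
  "01000" → prefix "0" already present; 4 new (1, 0, 0, 0)
  "000101" → prefix "00010" already present; 1 new (1)
  "010111" → prefix "010" already present; 3 new (1, 1, 1)
  "01" → prefix "01" already present; 0 new (none)
  "0111" → prefix "01" already present; 2 new (1, 1)
  "000100" → prefix "00010" already present; 1 new (0)
  "0000111" → prefix "00001" already present; 2 new (1, 1)
Total nodes = 6 + 2 + 5 + 0 + 1 + 1 + 4 + 1 + 3 + 0 + 2 + 1 + 2 = 28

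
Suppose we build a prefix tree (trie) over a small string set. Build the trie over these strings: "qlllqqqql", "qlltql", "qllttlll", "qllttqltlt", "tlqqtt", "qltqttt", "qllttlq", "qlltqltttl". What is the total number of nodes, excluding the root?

37

Trace insertions, counting only characters that open a new branch:
  "qlllqqqql" → 9 new (q, l, l, l, q, q, q, q, l)
  "qlltql" → prefix "qll" already present; 3 new (t, q, l)
  "qllttlll" → prefix "qllt" already present; 4 new (t, l, l, l)
  "qllttqltlt" → prefix "qlltt" already present; 5 new (q, l, t, l, t)
  "tlqqtt" → 6 new (t, l, q, q, t, t)
  "qltqttt" → prefix "ql" already present; 5 new (t, q, t, t, t)
  "qllttlq" → prefix "qllttl" already present; 1 new (q)
  "qlltqltttl" → prefix "qlltql" already present; 4 new (t, t, t, l)
Total nodes = 9 + 3 + 4 + 5 + 6 + 5 + 1 + 4 = 37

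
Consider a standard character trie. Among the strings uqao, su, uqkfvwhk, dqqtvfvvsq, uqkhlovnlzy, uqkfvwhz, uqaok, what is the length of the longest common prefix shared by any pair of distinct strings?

7

The deepest shared node is where two words last agree before diverging.
"uqkfvwhk" and "uqkfvwhz" agree on "uqkfvwh" (7 characters) before diverging; nothing deeper is shared.
Longest shared-prefix length: 7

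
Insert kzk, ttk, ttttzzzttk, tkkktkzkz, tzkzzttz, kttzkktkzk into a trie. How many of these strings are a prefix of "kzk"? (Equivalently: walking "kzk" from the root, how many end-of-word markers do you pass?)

Walk "kzk" from the root; an end-of-word marker is hit whenever a stored word is a prefix of "kzk".
Prefixes of the query that are stored words: "kzk"
Count: 1

1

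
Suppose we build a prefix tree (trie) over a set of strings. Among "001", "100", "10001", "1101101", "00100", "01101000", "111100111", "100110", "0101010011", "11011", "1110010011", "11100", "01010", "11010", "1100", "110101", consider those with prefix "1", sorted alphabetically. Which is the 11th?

Filter for "1…" and sort: "100", "10001", "100110", "1100", "11010", "110101", "11011", "1101101", "11100", "1110010011", "111100111"
The 11th is 111100111.

111100111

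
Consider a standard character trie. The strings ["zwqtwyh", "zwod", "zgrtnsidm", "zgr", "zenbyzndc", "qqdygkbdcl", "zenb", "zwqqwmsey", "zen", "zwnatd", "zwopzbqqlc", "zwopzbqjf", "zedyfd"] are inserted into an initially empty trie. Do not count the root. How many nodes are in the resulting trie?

Insert word by word; a character creates a node only if that edge doesn't already exist:
  "zwqtwyh" → 7 new (z, w, q, t, w, y, h)
  "zwod" → prefix "zw" already present; 2 new (o, d)
  "zgrtnsidm" → prefix "z" already present; 8 new (g, r, t, n, s, i, d, m)
  "zgr" → prefix "zgr" already present; 0 new (none)
  "zenbyzndc" → prefix "z" already present; 8 new (e, n, b, y, z, n, d, c)
  "qqdygkbdcl" → 10 new (q, q, d, y, g, k, b, d, c, l)
  "zenb" → prefix "zenb" already present; 0 new (none)
  "zwqqwmsey" → prefix "zwq" already present; 6 new (q, w, m, s, e, y)
  "zen" → prefix "zen" already present; 0 new (none)
  "zwnatd" → prefix "zw" already present; 4 new (n, a, t, d)
  "zwopzbqqlc" → prefix "zwo" already present; 7 new (p, z, b, q, q, l, c)
  "zwopzbqjf" → prefix "zwopzbq" already present; 2 new (j, f)
  "zedyfd" → prefix "ze" already present; 4 new (d, y, f, d)
Total nodes = 7 + 2 + 8 + 0 + 8 + 10 + 0 + 6 + 0 + 4 + 7 + 2 + 4 = 58

58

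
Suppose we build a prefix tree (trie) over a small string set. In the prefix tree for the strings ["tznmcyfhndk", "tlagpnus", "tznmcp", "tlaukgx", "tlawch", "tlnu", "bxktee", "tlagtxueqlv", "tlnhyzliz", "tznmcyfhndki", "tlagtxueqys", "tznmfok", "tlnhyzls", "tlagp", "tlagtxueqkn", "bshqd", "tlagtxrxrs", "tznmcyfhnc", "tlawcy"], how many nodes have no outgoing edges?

17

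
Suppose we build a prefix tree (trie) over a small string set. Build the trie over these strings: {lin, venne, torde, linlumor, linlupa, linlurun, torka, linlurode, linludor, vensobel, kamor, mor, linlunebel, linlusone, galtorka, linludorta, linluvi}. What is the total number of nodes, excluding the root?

Count nodes per top-level branch (shared prefixes stored once):
  'g'-branch (galtorka): 8 nodes
  'k'-branch (kamor): 5 nodes
  'l'-branch (lin, linludor, linludorta, linlumor, linlunebel, linlupa, linlurode, linlurun, linlusone, linluvi): 32 nodes
  'm'-branch (mor): 3 nodes
  't'-branch (torde, torka): 7 nodes
  'v'-branch (venne, vensobel): 10 nodes
Sum: 65

65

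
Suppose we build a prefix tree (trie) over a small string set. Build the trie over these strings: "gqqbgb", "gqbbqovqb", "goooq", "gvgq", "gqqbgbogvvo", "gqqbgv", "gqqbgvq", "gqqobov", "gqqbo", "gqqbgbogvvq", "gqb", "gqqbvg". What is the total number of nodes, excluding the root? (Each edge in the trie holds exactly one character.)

35

Trie structure (* marks end of a word):
(root)
└─ g
   ├─ o
   │  └─ o
   │     └─ o
   │        └─ q *
   ├─ q
   │  ├─ b *
   │  │  └─ b
   │  │     └─ q
   │  │        └─ o
   │  │           └─ v
   │  │              └─ q
   │  │                 └─ b *
   │  └─ q
   │     ├─ b
   │     │  ├─ g
   │     │  │  ├─ b *
   │     │  │  │  └─ o
   │     │  │  │     └─ g
   │     │  │  │        └─ v
   │     │  │  │           └─ v
   │     │  │  │              ├─ o *
   │     │  │  │              └─ q *
   │     │  │  └─ v *
   │     │  │     └─ q *
   │     │  ├─ o *
   │     │  └─ v
   │     │     └─ g *
   │     └─ o
   │        └─ b
   │           └─ o
   │              └─ v *
   └─ v
      └─ g
         └─ q *
Counting every labelled node above: 35.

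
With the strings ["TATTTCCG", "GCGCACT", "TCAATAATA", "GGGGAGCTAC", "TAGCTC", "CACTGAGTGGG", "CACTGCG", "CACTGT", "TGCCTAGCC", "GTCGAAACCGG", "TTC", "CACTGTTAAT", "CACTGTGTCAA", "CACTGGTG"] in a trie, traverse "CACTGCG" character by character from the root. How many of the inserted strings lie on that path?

1

Traverse "CACTGCG" character by character; count nodes along the way that are marked as word ends.
Prefixes of the query that are stored words: "CACTGCG"
Count: 1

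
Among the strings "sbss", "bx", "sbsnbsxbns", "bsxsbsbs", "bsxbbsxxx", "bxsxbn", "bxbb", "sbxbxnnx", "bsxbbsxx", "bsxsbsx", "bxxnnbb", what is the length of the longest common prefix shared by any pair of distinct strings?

8

Look for the deepest trie node that still has at least two words in its subtree.
"bsxbbsxx" and "bsxbbsxxx" agree on "bsxbbsxx" (8 characters) before diverging; nothing deeper is shared.
Longest shared-prefix length: 8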